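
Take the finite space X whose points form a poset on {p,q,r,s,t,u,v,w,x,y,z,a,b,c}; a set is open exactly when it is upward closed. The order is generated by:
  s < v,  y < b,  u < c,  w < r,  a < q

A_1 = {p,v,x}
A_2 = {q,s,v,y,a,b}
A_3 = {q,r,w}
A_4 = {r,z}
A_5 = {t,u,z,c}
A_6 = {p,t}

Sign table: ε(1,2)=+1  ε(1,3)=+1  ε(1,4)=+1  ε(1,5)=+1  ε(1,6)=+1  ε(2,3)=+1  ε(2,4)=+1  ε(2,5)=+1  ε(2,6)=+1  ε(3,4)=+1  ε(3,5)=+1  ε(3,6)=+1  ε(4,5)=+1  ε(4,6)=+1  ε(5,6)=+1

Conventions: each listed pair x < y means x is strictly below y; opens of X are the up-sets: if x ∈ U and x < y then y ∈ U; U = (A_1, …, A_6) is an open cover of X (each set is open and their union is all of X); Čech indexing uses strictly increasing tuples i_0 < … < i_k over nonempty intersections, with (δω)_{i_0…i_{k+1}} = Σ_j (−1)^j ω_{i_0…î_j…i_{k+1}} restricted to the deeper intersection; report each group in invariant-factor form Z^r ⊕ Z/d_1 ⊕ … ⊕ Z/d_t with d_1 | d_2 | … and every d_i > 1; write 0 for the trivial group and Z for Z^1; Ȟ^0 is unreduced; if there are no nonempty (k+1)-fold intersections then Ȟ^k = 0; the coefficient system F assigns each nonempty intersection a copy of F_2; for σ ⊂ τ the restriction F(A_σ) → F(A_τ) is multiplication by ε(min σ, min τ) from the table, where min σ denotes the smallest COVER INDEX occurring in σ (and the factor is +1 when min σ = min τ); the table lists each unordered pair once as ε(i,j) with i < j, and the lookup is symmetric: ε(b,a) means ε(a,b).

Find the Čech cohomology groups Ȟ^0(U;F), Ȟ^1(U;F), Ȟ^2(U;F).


Ȟ^0(U;F) ≅ Z/2, Ȟ^1(U;F) ≅ Z/2, Ȟ^2(U;F) ≅ 0

nonempty overlaps:
  A12={v} A16={p} A23={q} A34={r} A45={z} A56={t}
C dims 6,6; δ0: rk_F2 5
degree 0: 6−5−0 = 1 → Ȟ^0 ≅ Z/2
degree 1: 6−0−5 = 1 → Ȟ^1 ≅ Z/2
degree 2: 0−0−0 = 0 → Ȟ^2 ≅ 0


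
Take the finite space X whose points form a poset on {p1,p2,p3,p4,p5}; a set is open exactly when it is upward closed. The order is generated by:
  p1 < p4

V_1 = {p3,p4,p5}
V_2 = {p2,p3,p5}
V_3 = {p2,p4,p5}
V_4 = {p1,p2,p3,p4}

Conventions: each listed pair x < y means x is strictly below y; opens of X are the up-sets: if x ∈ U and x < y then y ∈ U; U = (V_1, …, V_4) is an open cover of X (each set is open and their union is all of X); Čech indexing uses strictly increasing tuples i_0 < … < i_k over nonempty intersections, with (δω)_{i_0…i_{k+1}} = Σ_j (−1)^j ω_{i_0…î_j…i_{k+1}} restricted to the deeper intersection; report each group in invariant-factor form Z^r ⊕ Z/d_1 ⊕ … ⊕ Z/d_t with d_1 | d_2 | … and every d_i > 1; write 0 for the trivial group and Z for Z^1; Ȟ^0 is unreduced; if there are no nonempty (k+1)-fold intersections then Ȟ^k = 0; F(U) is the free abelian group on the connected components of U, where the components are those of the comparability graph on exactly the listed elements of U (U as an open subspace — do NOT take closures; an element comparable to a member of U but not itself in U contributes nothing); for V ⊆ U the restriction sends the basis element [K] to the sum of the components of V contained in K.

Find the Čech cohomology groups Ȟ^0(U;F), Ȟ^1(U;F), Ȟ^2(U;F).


nerve simplices:
  V12={p3,p5} V13={p4,p5} V14={p3,p4} V23={p2,p5} V24={p2,p3} V34={p2,p4}
  V123={p5} V124={p3} V134={p4} V234={p2}
components per intersection:
  V1: {p3} {p4} {p5}
  V2: {p2} {p3} {p5}
  V3: {p2} {p4} {p5}
  V4: {p1,p4} {p2} {p3}
  V12: {p3} {p5}
  V13: {p4} {p5}
  V14: {p3} {p4}
  V23: {p2} {p5}
  V24: {p2} {p3}
  V34: {p2} {p4}
  V123: {p5}
  V124: {p3}
  V134: {p4}
  V234: {p2}
C dims 12,12,4; δ0: rk 8, SNF 1^8; δ1: rk 4, SNF 1^4
degree 0: 12−8−0 = 4 → Ȟ^0 ≅ Z^4
degree 1: 12−4−8 = 0 → Ȟ^1 ≅ 0
degree 2: 4−0−4 = 0 → Ȟ^2 ≅ 0

Ȟ^0 = Z^4,  Ȟ^1 = 0,  Ȟ^2 = 0


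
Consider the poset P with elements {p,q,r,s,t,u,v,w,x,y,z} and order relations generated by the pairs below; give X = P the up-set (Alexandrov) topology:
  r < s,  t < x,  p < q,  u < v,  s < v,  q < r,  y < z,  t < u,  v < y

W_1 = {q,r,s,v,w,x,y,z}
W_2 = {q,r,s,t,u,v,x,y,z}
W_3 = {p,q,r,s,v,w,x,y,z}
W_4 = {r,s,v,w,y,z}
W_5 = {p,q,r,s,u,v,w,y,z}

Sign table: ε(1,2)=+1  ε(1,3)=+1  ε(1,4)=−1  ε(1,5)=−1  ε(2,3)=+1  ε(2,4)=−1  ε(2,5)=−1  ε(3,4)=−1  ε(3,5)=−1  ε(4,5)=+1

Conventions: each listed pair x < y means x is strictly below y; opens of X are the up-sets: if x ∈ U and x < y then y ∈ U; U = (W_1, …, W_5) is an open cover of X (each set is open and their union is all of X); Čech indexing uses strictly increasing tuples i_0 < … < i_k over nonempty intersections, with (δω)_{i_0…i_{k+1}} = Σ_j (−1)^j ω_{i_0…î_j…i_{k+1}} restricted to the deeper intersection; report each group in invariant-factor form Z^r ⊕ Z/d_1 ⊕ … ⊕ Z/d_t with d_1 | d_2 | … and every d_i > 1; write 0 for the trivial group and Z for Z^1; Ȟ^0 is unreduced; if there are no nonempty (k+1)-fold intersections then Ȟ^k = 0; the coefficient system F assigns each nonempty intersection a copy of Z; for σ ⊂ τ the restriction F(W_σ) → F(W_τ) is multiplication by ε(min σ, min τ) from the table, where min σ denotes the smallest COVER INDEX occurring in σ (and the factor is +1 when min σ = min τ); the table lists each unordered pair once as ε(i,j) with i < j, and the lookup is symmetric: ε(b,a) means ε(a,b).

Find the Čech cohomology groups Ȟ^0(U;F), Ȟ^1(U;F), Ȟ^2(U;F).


cover nerve:
  W12={q,r,s,v,x,y,z} W13={q,r,s,v,w,x,y,z} W14={r,s,v,w,y,z} W15={q,r,s,v,w,y,z} W23={q,r,s,v,x,y,z} W24={r,s,v,y,z} W25={q,r,s,u,v,y,z} W34={r,s,v,w,y,z} W35={p,q,r,s,v,w,y,z} W45={r,s,v,w,y,z}
  W123={q,r,s,v,x,y,z} W124={r,s,v,y,z} W125={q,r,s,v,y,z} W134={r,s,v,w,y,z} W135={q,r,s,v,w,y,z} W145={r,s,v,w,y,z} W234={r,s,v,y,z} W235={q,r,s,v,y,z} W245={r,s,v,y,z} W345={r,s,v,w,y,z}
  W1234={r,s,v,y,z} W1235={q,r,s,v,y,z} W1245={r,s,v,y,z} W1345={r,s,v,w,y,z} W2345={r,s,v,y,z}
  W12345={r,s,v,y,z}
C dims 5,10,10,5; δ0: rk 4, SNF 1^4; δ1: rk 6, SNF 1^6; δ2: rk 4, SNF 1^4
Ȟ^0: (5−4)−0=1 ⇒ Z
Ȟ^1: (10−6)−4=0 ⇒ 0
Ȟ^2: (10−4)−6=0 ⇒ 0

Ȟ^0 ≅ Z; Ȟ^1 ≅ 0; Ȟ^2 ≅ 0


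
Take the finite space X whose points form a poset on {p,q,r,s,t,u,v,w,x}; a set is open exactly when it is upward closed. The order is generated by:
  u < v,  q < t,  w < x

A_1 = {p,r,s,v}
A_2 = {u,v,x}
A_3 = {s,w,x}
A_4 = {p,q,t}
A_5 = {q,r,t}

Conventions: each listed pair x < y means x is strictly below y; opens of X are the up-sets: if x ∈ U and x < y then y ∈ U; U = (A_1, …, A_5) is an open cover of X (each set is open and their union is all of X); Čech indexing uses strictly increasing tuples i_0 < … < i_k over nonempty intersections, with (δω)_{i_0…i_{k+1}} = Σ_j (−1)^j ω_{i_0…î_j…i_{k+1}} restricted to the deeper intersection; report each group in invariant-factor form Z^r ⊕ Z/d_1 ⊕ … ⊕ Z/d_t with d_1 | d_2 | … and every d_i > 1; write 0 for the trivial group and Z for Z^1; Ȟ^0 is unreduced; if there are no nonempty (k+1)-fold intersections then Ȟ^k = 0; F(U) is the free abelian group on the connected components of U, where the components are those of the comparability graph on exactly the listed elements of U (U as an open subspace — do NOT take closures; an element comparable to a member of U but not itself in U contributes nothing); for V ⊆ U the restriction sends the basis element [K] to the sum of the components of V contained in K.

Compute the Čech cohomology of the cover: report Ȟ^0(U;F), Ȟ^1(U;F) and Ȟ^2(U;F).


intersection data:
  A12={v} A13={s} A14={p} A15={r} A23={x} A45={q,t}
components per intersection:
  A1: {p} {r} {s} {v}
  A2: {u,v} {x}
  A3: {s} {w,x}
  A4: {p} {q,t}
  A5: {q,t} {r}
  A12: {v}
  A13: {s}
  A14: {p}
  A15: {r}
  A23: {x}
  A45: {q,t}
C dims 12,6; δ0: rk 6, SNF 1^6
Ȟ^0 = (12 − 6) − 0 = 6, so Ȟ^0 ≅ Z^6
Ȟ^1 = (6 − 0) − 6 = 0, so Ȟ^1 ≅ 0
Ȟ^2 = (0 − 0) − 0 = 0, so Ȟ^2 ≅ 0

Ȟ^0(U;F) ≅ Z^6, Ȟ^1(U;F) ≅ 0, Ȟ^2(U;F) ≅ 0


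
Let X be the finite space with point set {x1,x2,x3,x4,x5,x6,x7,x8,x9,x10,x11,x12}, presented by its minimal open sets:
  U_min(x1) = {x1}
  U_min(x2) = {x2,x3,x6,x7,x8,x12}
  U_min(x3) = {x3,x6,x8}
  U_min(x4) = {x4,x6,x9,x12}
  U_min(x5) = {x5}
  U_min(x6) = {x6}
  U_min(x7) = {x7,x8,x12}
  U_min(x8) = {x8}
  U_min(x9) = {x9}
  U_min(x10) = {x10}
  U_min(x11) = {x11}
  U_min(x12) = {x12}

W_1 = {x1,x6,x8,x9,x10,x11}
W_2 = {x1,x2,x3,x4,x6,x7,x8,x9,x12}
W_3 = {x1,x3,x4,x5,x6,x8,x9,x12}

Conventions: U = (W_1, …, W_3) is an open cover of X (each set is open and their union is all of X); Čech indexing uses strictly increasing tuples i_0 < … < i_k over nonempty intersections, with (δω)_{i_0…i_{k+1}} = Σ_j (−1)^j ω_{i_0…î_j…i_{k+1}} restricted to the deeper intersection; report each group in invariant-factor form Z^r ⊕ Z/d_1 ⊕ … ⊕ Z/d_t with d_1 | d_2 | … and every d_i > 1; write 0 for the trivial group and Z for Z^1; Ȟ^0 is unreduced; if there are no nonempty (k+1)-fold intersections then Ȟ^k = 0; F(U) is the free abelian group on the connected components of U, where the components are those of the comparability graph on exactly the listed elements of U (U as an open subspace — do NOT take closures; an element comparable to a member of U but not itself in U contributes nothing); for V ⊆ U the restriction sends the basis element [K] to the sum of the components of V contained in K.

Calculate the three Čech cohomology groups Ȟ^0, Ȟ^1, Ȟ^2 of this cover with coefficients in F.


cover nerve:
  W12={x1,x6,x8,x9} W13={x1,x6,x8,x9} W23={x1,x3,x4,x6,x8,x9,x12}
  W123={x1,x6,x8,x9}
components per intersection:
  W1: {x1} {x6} {x8} {x9} {x10} {x11}
  W2: {x1} {x2,x3,x4,x6,x7,x8,x9,x12}
  W3: {x1} {x3,x4,x6,x8,x9,x12} {x5}
  W12: {x1} {x6} {x8} {x9}
  W13: {x1} {x6} {x8} {x9}
  W23: {x1} {x3,x4,x6,x8,x9,x12}
  W123: {x1} {x6} {x8} {x9}
C dims 11,10,4; δ0: rk 6, SNF 1^6; δ1: rk 4, SNF 1^4
Ȟ^0: (11−6)−0=5 ⇒ Z^5
Ȟ^1: (10−4)−6=0 ⇒ 0
Ȟ^2: (4−0)−4=0 ⇒ 0

Ȟ^0 = Z^5,  Ȟ^1 = 0,  Ȟ^2 = 0


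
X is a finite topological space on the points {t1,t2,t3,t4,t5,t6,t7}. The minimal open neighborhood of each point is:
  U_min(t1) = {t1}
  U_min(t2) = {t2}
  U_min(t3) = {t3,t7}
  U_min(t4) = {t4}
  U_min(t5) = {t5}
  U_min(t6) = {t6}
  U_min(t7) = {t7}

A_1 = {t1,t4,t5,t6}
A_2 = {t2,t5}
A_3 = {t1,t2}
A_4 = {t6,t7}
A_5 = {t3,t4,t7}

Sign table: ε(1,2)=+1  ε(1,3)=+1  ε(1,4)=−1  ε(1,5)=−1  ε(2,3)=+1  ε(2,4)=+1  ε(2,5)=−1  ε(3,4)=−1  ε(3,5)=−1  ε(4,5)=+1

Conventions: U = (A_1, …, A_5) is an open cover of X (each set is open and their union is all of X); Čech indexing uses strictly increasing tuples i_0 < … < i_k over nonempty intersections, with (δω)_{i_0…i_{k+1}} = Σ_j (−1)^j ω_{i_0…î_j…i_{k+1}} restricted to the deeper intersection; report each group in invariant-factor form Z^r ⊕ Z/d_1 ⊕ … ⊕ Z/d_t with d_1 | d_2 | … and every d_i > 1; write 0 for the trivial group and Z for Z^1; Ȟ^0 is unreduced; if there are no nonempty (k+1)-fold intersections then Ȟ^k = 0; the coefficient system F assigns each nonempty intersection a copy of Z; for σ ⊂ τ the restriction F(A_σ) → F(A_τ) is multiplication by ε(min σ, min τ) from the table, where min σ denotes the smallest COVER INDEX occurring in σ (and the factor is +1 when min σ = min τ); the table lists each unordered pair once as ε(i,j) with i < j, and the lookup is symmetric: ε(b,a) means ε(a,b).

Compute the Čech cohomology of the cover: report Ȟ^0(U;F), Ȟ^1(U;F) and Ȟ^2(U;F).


Ȟ^0 ≅ Z,  Ȟ^1 ≅ Z^2,  Ȟ^2 ≅ 0

nonempty intersections:
  A12={t5} A13={t1} A14={t6} A15={t4} A23={t2} A45={t7}
C dims 5,6; δ0: rk 4, SNF 1^4
Ȟ^0: (5−4)−0=1 ⇒ Z
Ȟ^1: (6−0)−4=2 ⇒ Z^2
Ȟ^2: (0−0)−0=0 ⇒ 0


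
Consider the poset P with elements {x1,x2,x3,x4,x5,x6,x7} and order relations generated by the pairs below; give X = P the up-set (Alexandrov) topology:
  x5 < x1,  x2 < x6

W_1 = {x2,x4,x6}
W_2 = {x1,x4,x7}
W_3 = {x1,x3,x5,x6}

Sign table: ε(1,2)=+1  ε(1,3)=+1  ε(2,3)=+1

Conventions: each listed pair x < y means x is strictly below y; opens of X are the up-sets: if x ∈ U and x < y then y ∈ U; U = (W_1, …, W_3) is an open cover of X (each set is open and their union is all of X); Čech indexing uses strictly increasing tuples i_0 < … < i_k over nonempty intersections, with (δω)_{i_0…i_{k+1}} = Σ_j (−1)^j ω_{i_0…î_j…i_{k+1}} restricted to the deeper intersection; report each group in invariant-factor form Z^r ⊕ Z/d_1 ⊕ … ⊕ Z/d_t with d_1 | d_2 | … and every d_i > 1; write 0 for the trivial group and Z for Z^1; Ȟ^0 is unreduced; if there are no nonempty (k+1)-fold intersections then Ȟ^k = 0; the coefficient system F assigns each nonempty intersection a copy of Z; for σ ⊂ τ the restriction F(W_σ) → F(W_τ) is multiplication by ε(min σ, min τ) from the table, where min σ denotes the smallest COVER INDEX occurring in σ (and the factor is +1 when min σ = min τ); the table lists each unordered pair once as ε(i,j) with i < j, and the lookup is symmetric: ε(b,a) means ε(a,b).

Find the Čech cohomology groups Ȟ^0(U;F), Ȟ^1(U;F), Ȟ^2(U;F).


Ȟ^0(U;F) ≅ Z,  Ȟ^1(U;F) ≅ Z,  Ȟ^2(U;F) ≅ 0

nonempty intersections:
  W12={x4} W13={x6} W23={x1}
C dims 3,3; δ0: rk 2, SNF 1^2
Ȟ^0: (3−2)−0=1 ⇒ Z
Ȟ^1: (3−0)−2=1 ⇒ Z
Ȟ^2: (0−0)−0=0 ⇒ 0


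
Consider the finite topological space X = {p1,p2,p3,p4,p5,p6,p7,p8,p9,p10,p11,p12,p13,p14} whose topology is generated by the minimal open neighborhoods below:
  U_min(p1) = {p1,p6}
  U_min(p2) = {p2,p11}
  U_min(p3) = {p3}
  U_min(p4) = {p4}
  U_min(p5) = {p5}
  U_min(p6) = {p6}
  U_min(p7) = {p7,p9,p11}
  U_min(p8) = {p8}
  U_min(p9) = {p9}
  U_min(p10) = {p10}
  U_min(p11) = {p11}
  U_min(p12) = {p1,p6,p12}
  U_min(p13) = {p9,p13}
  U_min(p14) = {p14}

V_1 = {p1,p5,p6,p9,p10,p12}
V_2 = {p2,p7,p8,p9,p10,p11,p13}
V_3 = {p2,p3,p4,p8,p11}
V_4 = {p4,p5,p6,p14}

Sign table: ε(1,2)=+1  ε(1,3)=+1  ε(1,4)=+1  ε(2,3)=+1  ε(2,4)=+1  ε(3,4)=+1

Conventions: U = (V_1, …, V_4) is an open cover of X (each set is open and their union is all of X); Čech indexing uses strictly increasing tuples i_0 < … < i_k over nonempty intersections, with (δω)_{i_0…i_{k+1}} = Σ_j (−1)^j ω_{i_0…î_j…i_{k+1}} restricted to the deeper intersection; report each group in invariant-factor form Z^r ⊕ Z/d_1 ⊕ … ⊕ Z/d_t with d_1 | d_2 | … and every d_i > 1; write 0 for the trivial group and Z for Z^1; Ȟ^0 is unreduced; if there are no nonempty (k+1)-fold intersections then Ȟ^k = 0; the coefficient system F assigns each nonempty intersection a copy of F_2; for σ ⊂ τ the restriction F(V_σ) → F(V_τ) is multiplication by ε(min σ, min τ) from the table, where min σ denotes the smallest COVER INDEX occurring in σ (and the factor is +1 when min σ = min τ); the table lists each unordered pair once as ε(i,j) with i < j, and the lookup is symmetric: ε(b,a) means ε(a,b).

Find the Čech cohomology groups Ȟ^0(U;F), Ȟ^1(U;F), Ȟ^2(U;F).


Ȟ^0(U;F) ≅ Z/2,  Ȟ^1(U;F) ≅ Z/2,  Ȟ^2(U;F) ≅ 0

nonempty intersections:
  V12={p9,p10} V14={p5,p6} V23={p2,p8,p11} V34={p4}
C dims 4,4; δ0: rk_F2 3
Ȟ^0: (4−3)−0=1 ⇒ Z/2
Ȟ^1: (4−0)−3=1 ⇒ Z/2
Ȟ^2: (0−0)−0=0 ⇒ 0


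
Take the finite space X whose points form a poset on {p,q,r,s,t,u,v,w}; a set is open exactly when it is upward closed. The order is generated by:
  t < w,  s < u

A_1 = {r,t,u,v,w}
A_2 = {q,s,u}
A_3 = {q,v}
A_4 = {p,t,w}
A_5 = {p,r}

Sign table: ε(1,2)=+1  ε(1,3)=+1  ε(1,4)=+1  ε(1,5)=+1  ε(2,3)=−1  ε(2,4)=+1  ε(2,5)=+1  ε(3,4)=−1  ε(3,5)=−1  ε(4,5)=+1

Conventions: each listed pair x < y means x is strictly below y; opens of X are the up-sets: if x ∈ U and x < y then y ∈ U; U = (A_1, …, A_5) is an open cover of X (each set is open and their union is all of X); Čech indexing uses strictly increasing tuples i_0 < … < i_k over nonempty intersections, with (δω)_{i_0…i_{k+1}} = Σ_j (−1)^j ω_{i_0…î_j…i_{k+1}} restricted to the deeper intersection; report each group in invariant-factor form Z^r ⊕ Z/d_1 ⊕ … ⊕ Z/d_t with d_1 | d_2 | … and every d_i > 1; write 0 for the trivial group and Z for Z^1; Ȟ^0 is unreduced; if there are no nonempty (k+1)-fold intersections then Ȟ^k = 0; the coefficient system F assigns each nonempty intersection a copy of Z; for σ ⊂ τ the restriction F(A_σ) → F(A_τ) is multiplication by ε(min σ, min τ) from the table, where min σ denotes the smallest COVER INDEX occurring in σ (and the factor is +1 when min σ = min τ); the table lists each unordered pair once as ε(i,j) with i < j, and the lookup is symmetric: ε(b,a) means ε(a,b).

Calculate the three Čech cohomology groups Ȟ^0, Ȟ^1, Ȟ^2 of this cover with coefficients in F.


nonempty overlaps:
  A12={u} A13={v} A14={t,w} A15={r} A23={q} A45={p}
C dims 5,6; δ0: rk 5, SNF 1^4·2
degree 0: 5−5−0 = 0 → Ȟ^0 ≅ 0
degree 1: 6−0−5 = 1 plus torsion [2] → Ȟ^1 ≅ Z ⊕ Z/2
degree 2: 0−0−0 = 0 → Ȟ^2 ≅ 0

Ȟ^0 ≅ 0,  Ȟ^1 ≅ Z ⊕ Z/2,  Ȟ^2 ≅ 0


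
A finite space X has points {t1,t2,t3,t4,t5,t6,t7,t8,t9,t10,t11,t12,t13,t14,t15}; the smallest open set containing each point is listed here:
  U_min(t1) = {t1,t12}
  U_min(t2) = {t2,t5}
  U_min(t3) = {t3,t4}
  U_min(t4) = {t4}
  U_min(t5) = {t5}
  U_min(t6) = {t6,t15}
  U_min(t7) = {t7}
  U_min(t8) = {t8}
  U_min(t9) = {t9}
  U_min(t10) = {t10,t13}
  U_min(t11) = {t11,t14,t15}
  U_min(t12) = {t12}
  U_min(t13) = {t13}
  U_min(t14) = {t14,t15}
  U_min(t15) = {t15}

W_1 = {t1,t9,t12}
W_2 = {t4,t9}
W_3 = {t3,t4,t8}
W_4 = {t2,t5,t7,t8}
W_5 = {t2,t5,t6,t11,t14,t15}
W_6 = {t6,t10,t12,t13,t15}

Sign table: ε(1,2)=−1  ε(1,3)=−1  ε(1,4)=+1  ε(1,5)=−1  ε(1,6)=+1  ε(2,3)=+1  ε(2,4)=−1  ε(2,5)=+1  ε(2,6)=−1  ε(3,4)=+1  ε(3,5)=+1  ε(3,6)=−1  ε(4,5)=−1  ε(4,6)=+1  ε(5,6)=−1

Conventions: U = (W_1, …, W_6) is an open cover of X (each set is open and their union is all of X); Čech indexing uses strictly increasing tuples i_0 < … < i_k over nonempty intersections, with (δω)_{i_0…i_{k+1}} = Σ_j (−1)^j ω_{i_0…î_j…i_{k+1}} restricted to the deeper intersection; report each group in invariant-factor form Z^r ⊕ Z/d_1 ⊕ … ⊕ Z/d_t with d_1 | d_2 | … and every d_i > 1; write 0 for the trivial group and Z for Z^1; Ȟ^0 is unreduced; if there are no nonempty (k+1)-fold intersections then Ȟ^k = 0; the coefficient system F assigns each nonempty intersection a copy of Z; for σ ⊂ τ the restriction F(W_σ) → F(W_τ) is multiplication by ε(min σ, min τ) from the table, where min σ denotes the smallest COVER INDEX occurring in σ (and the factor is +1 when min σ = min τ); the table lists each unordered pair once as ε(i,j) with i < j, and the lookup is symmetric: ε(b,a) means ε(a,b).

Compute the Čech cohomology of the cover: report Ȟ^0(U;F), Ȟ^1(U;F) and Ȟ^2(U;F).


cover nerve:
  W12={t9} W16={t12} W23={t4} W34={t8} W45={t2,t5} W56={t6,t15}
C dims 6,6; δ0: rk 6, SNF 1^5·2
Ȟ^0: (6−6)−0=0 ⇒ 0
Ȟ^1: (6−0)−6=0 plus torsion [2] ⇒ Z/2
Ȟ^2: (0−0)−0=0 ⇒ 0

Ȟ^0(U;F) ≅ 0, Ȟ^1(U;F) ≅ Z/2, Ȟ^2(U;F) ≅ 0


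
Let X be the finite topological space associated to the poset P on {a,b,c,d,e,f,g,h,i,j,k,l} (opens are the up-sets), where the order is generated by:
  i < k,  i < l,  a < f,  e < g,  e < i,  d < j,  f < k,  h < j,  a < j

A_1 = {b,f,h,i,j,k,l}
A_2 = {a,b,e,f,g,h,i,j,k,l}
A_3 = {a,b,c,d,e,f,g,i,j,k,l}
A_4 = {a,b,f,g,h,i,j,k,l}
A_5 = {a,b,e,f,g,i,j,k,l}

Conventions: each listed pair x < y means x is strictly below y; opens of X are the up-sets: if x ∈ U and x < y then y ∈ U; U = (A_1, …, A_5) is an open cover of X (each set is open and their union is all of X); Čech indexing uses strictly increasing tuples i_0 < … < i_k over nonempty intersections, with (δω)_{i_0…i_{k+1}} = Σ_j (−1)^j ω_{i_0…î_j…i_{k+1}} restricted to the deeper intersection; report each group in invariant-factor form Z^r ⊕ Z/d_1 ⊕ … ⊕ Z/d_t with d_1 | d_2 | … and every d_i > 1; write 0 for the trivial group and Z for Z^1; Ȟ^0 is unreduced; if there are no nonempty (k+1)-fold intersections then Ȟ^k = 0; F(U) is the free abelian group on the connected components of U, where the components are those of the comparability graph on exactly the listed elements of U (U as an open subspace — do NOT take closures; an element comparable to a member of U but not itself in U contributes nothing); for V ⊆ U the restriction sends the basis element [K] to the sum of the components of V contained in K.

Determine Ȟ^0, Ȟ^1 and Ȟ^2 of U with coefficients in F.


cover nerve:
  A12={b,f,h,i,j,k,l} A13={b,f,i,j,k,l} A14={b,f,h,i,j,k,l} A15={b,f,i,j,k,l} A23={a,b,e,f,g,i,j,k,l} A24={a,b,f,g,h,i,j,k,l} A25={a,b,e,f,g,i,j,k,l} A34={a,b,f,g,i,j,k,l} A35={a,b,e,f,g,i,j,k,l} A45={a,b,f,g,i,j,k,l}
  A123={b,f,i,j,k,l} A124={b,f,h,i,j,k,l} A125={b,f,i,j,k,l} A134={b,f,i,j,k,l} A135={b,f,i,j,k,l} A145={b,f,i,j,k,l} A234={a,b,f,g,i,j,k,l} A235={a,b,e,f,g,i,j,k,l} A245={a,b,f,g,i,j,k,l} A345={a,b,f,g,i,j,k,l}
  A1234={b,f,i,j,k,l} A1235={b,f,i,j,k,l} A1245={b,f,i,j,k,l} A1345={b,f,i,j,k,l} A2345={a,b,f,g,i,j,k,l}
  A12345={b,f,i,j,k,l}
components per intersection:
  A1: {b} {f,i,k,l} {h,j}
  A2: {a,e,f,g,h,i,j,k,l} {b}
  A3: {a,d,e,f,g,i,j,k,l} {b} {c}
  A4: {a,f,h,i,j,k,l} {b} {g}
  A5: {a,e,f,g,i,j,k,l} {b}
  A12: {b} {f,i,k,l} {h,j}
  A13: {b} {f,i,k,l} {j}
  A14: {b} {f,i,k,l} {h,j}
  A15: {b} {f,i,k,l} {j}
  A23: {a,e,f,g,i,j,k,l} {b}
  A24: {a,f,h,i,j,k,l} {b} {g}
  A25: {a,e,f,g,i,j,k,l} {b}
  A34: {a,f,i,j,k,l} {b} {g}
  A35: {a,e,f,g,i,j,k,l} {b}
  A45: {a,f,i,j,k,l} {b} {g}
  A123: {b} {f,i,k,l} {j}
  A124: {b} {f,i,k,l} {h,j}
  A125: {b} {f,i,k,l} {j}
  A134: {b} {f,i,k,l} {j}
  A135: {b} {f,i,k,l} {j}
  A145: {b} {f,i,k,l} {j}
  A234: {a,f,i,j,k,l} {b} {g}
  A235: {a,e,f,g,i,j,k,l} {b}
  A245: {a,f,i,j,k,l} {b} {g}
  A345: {a,f,i,j,k,l} {b} {g}
  A1234: {b} {f,i,k,l} {j}
  A1235: {b} {f,i,k,l} {j}
  A1245: {b} {f,i,k,l} {j}
  A1345: {b} {f,i,k,l} {j}
  A2345: {a,f,i,j,k,l} {b} {g}
  A12345: {b} {f,i,k,l} {j}
C dims 13,27,29,15; δ0: rk 10, SNF 1^10; δ1: rk 17, SNF 1^17; δ2: rk 12, SNF 1^12
Ȟ^0: (13−10)−0=3 ⇒ Z^3
Ȟ^1: (27−17)−10=0 ⇒ 0
Ȟ^2: (29−12)−17=0 ⇒ 0

Ȟ^0 = Z^3; Ȟ^1 = 0; Ȟ^2 = 0


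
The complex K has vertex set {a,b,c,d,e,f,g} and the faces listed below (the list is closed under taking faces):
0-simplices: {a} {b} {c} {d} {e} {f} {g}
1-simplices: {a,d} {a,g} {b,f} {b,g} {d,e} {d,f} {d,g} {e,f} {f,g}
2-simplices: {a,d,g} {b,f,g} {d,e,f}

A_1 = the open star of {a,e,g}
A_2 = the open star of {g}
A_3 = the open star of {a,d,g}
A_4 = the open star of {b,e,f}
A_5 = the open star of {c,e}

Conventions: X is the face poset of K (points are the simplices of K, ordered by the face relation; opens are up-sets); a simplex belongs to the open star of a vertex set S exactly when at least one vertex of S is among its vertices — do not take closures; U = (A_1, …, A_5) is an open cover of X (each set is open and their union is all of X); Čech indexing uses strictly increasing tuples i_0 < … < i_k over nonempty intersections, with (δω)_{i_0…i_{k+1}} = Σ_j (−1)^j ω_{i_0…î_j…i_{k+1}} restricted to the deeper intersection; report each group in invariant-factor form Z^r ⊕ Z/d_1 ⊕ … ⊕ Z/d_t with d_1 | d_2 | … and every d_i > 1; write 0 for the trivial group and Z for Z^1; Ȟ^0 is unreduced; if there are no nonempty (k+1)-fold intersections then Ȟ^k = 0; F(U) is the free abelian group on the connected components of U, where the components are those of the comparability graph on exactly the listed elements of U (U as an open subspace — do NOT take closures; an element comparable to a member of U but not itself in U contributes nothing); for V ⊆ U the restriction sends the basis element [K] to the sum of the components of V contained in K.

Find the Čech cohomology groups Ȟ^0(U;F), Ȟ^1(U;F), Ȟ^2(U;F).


nerve of the cover:
  A1={{a},{e},{g},{a,d},{a,g},{b,g},{d,e},{d,g},{e,f},{f,g},{a,d,g},{b,f,g},{d,e,f}} A2={{g},{a,g},{b,g},{d,g},{f,g},{a,d,g},{b,f,g}} A3={{a},{d},{g},{a,d},{a,g},{b,g},{d,e},{d,f},{d,g},{f,g},{a,d,g},{b,f,g},{d,e,f}} A4={{b},{e},{f},{b,f},{b,g},{d,e},{d,f},{e,f},{f,g},{b,f,g},{d,e,f}} A5={{c},{e},{d,e},{e,f},{d,e,f}}
  A12={{g},{a,g},{b,g},{d,g},{f,g},{a,d,g},{b,f,g}} A13={{a},{g},{a,d},{a,g},{b,g},{d,e},{d,g},{f,g},{a,d,g},{b,f,g},{d,e,f}} A14={{e},{b,g},{d,e},{e,f},{f,g},{b,f,g},{d,e,f}} A15={{e},{d,e},{e,f},{d,e,f}} A23={{g},{a,g},{b,g},{d,g},{f,g},{a,d,g},{b,f,g}} A24={{b,g},{f,g},{b,f,g}} A34={{b,g},{d,e},{d,f},{f,g},{b,f,g},{d,e,f}} A35={{d,e},{d,e,f}} A45={{e},{d,e},{e,f},{d,e,f}}
  A123={{g},{a,g},{b,g},{d,g},{f,g},{a,d,g},{b,f,g}} A124={{b,g},{f,g},{b,f,g}} A134={{b,g},{d,e},{f,g},{b,f,g},{d,e,f}} A135={{d,e},{d,e,f}} A145={{e},{d,e},{e,f},{d,e,f}} A234={{b,g},{f,g},{b,f,g}} A345={{d,e},{d,e,f}}
  A1234={{b,g},{f,g},{b,f,g}} A1345={{d,e},{d,e,f}}
components per intersection:
  A1: {{a},{g},{a,d},{a,g},{b,g},{d,g},{f,g},{a,d,g},{b,f,g}} {{e},{d,e},{e,f},{d,e,f}}
  A2: {{g},{a,g},{b,g},{d,g},{f,g},{a,d,g},{b,f,g}}
  A3: {{a},{d},{g},{a,d},{a,g},{b,g},{d,e},{d,f},{d,g},{f,g},{a,d,g},{b,f,g},{d,e,f}}
  A4: {{b},{e},{f},{b,f},{b,g},{d,e},{d,f},{e,f},{f,g},{b,f,g},{d,e,f}}
  A5: {{c}} {{e},{d,e},{e,f},{d,e,f}}
  A12: {{g},{a,g},{b,g},{d,g},{f,g},{a,d,g},{b,f,g}}
  A13: {{a},{g},{a,d},{a,g},{b,g},{d,g},{f,g},{a,d,g},{b,f,g}} {{d,e},{d,e,f}}
  A14: {{e},{d,e},{e,f},{d,e,f}} {{b,g},{f,g},{b,f,g}}
  A15: {{e},{d,e},{e,f},{d,e,f}}
  A23: {{g},{a,g},{b,g},{d,g},{f,g},{a,d,g},{b,f,g}}
  A24: {{b,g},{f,g},{b,f,g}}
  A34: {{b,g},{f,g},{b,f,g}} {{d,e},{d,f},{d,e,f}}
  A35: {{d,e},{d,e,f}}
  A45: {{e},{d,e},{e,f},{d,e,f}}
  A123: {{g},{a,g},{b,g},{d,g},{f,g},{a,d,g},{b,f,g}}
  A124: {{b,g},{f,g},{b,f,g}}
  A134: {{b,g},{f,g},{b,f,g}} {{d,e},{d,e,f}}
  A135: {{d,e},{d,e,f}}
  A145: {{e},{d,e},{e,f},{d,e,f}}
  A234: {{b,g},{f,g},{b,f,g}}
  A345: {{d,e},{d,e,f}}
  A1234: {{b,g},{f,g},{b,f,g}}
  A1345: {{d,e},{d,e,f}}
C dims 7,12,8,2; δ0: rk 5, SNF 1^5; δ1: rk 6, SNF 1^6; δ2: rk 2, SNF 1^2
Ȟ^0 = (7 − 5) − 0 = 2, so Ȟ^0 ≅ Z^2
Ȟ^1 = (12 − 6) − 5 = 1, so Ȟ^1 ≅ Z
Ȟ^2 = (8 − 2) − 6 = 0, so Ȟ^2 ≅ 0

Ȟ^0 = Z^2; Ȟ^1 = Z; Ȟ^2 = 0


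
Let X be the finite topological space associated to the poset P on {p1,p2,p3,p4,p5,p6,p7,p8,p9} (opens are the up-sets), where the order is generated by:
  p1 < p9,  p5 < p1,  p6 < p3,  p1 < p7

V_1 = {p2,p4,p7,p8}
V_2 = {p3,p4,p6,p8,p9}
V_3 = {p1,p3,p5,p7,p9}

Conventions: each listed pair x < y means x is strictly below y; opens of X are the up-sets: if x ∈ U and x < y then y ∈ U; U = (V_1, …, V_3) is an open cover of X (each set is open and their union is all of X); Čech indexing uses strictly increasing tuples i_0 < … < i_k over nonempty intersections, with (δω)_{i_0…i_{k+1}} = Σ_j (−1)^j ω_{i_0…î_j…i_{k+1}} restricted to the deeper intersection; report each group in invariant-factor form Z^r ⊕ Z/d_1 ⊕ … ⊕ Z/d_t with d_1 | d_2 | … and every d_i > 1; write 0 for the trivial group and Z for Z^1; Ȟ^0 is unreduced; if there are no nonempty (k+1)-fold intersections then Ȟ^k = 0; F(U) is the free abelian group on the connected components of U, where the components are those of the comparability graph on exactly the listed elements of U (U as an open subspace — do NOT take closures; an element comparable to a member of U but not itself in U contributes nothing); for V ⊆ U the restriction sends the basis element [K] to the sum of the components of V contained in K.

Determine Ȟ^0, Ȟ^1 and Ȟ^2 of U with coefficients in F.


cover nerve:
  V12={p4,p8} V13={p7} V23={p3,p9}
components per intersection:
  V1: {p2} {p4} {p7} {p8}
  V2: {p3,p6} {p4} {p8} {p9}
  V3: {p1,p5,p7,p9} {p3}
  V12: {p4} {p8}
  V13: {p7}
  V23: {p3} {p9}
C dims 10,5; δ0: rk 5, SNF 1^5
Ȟ^0: (10−5)−0=5 ⇒ Z^5
Ȟ^1: (5−0)−5=0 ⇒ 0
Ȟ^2: (0−0)−0=0 ⇒ 0

Ȟ^0 = Z^5; Ȟ^1 = 0; Ȟ^2 = 0


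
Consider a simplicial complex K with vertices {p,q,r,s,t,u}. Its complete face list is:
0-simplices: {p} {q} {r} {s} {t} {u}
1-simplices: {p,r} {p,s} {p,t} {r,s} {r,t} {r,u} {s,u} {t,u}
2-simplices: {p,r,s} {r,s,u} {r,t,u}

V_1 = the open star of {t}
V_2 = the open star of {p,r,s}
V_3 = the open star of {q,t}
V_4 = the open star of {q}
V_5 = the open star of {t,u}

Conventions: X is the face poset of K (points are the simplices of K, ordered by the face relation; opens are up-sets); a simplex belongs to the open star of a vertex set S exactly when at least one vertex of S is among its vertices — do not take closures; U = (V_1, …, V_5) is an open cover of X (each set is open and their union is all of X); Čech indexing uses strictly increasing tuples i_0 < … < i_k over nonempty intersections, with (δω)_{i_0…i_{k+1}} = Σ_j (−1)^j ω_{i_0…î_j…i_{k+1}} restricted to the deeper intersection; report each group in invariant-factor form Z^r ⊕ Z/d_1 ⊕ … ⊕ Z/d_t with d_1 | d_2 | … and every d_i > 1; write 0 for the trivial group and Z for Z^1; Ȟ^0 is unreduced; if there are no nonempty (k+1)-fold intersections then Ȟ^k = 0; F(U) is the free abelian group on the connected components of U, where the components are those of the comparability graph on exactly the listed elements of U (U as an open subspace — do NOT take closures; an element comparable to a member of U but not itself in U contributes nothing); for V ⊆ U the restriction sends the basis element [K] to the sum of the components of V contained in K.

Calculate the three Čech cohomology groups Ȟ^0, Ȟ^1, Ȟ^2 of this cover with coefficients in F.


nerve of the cover:
  V1={{t},{p,t},{r,t},{t,u},{r,t,u}} V2={{p},{r},{s},{p,r},{p,s},{p,t},{r,s},{r,t},{r,u},{s,u},{p,r,s},{r,s,u},{r,t,u}} V3={{q},{t},{p,t},{r,t},{t,u},{r,t,u}} V4={{q}} V5={{t},{u},{p,t},{r,t},{r,u},{s,u},{t,u},{r,s,u},{r,t,u}}
  V12={{p,t},{r,t},{r,t,u}} V13={{t},{p,t},{r,t},{t,u},{r,t,u}} V15={{t},{p,t},{r,t},{t,u},{r,t,u}} V23={{p,t},{r,t},{r,t,u}} V25={{p,t},{r,t},{r,u},{s,u},{r,s,u},{r,t,u}} V34={{q}} V35={{t},{p,t},{r,t},{t,u},{r,t,u}}
  V123={{p,t},{r,t},{r,t,u}} V125={{p,t},{r,t},{r,t,u}} V135={{t},{p,t},{r,t},{t,u},{r,t,u}} V235={{p,t},{r,t},{r,t,u}}
  V1235={{p,t},{r,t},{r,t,u}}
components per intersection:
  V1: {{t},{p,t},{r,t},{t,u},{r,t,u}}
  V2: {{p},{r},{s},{p,r},{p,s},{p,t},{r,s},{r,t},{r,u},{s,u},{p,r,s},{r,s,u},{r,t,u}}
  V3: {{q}} {{t},{p,t},{r,t},{t,u},{r,t,u}}
  V4: {{q}}
  V5: {{t},{u},{p,t},{r,t},{r,u},{s,u},{t,u},{r,s,u},{r,t,u}}
  V12: {{p,t}} {{r,t},{r,t,u}}
  V13: {{t},{p,t},{r,t},{t,u},{r,t,u}}
  V15: {{t},{p,t},{r,t},{t,u},{r,t,u}}
  V23: {{p,t}} {{r,t},{r,t,u}}
  V25: {{p,t}} {{r,t},{r,u},{s,u},{r,s,u},{r,t,u}}
  V34: {{q}}
  V35: {{t},{p,t},{r,t},{t,u},{r,t,u}}
  V123: {{p,t}} {{r,t},{r,t,u}}
  V125: {{p,t}} {{r,t},{r,t,u}}
  V135: {{t},{p,t},{r,t},{t,u},{r,t,u}}
  V235: {{p,t}} {{r,t},{r,t,u}}
  V1235: {{p,t}} {{r,t},{r,t,u}}
C dims 6,10,7,2; δ0: rk 4, SNF 1^4; δ1: rk 5, SNF 1^5; δ2: rk 2, SNF 1^2
Ȟ^0 = (6 − 4) − 0 = 2, so Ȟ^0 ≅ Z^2
Ȟ^1 = (10 − 5) − 4 = 1, so Ȟ^1 ≅ Z
Ȟ^2 = (7 − 2) − 5 = 0, so Ȟ^2 ≅ 0

Ȟ^0 ≅ Z^2,  Ȟ^1 ≅ Z,  Ȟ^2 ≅ 0


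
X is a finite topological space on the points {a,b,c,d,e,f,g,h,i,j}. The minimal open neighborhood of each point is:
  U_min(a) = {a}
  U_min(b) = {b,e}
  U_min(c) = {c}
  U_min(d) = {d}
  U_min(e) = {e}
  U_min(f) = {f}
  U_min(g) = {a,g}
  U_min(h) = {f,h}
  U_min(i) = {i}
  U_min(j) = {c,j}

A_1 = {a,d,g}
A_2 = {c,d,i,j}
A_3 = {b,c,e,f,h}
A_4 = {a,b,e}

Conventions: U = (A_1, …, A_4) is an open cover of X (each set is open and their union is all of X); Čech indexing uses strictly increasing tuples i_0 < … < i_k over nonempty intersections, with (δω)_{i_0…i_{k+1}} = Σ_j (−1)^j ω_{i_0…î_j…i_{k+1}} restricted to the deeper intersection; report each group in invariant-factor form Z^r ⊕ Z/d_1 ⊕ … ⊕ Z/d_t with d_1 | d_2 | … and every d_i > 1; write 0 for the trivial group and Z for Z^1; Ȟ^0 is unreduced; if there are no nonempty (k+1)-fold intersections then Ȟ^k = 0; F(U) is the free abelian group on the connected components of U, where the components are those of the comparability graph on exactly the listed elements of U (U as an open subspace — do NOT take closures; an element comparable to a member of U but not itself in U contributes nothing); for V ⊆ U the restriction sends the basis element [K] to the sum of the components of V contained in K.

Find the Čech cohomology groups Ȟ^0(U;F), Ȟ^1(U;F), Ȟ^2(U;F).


Ȟ^0 ≅ Z^6, Ȟ^1 ≅ 0, Ȟ^2 ≅ 0

intersection data:
  A12={d} A14={a} A23={c} A34={b,e}
components per intersection:
  A1: {a,g} {d}
  A2: {c,j} {d} {i}
  A3: {b,e} {c} {f,h}
  A4: {a} {b,e}
  A12: {d}
  A14: {a}
  A23: {c}
  A34: {b,e}
C dims 10,4; δ0: rk 4, SNF 1^4
Ȟ^0 = (10 − 4) − 0 = 6, so Ȟ^0 ≅ Z^6
Ȟ^1 = (4 − 0) − 4 = 0, so Ȟ^1 ≅ 0
Ȟ^2 = (0 − 0) − 0 = 0, so Ȟ^2 ≅ 0


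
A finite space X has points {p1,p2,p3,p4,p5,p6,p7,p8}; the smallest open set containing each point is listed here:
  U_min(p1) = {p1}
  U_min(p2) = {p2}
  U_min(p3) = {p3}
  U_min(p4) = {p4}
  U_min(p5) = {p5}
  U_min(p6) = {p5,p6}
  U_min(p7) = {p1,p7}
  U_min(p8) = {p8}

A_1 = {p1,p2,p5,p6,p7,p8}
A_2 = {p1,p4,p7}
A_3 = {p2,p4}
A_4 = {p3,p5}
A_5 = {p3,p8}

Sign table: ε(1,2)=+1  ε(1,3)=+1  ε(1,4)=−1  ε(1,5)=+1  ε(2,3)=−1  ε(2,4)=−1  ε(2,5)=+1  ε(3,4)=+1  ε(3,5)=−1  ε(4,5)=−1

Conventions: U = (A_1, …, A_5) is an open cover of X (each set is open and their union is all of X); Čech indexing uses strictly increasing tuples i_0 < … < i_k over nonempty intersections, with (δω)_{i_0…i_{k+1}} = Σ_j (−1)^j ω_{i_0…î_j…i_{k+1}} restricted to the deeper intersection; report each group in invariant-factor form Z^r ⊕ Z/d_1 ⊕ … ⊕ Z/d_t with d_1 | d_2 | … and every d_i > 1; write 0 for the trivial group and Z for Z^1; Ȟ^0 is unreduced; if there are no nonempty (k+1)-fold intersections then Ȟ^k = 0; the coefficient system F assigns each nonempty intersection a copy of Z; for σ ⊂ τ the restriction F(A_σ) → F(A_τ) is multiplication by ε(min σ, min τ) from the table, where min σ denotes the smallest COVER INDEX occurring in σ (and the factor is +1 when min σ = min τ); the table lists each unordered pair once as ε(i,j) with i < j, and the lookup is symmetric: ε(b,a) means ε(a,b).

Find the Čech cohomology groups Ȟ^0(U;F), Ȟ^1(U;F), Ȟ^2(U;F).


intersection data:
  A12={p1,p7} A13={p2} A14={p5} A15={p8} A23={p4} A45={p3}
C dims 5,6; δ0: rk 5, SNF 1^4·2
Ȟ^0 = (5 − 5) − 0 = 0, so Ȟ^0 ≅ 0
Ȟ^1 = (6 − 0) − 5 = 1 plus torsion [2], so Ȟ^1 ≅ Z ⊕ Z/2
Ȟ^2 = (0 − 0) − 0 = 0, so Ȟ^2 ≅ 0

Ȟ^0 ≅ 0,  Ȟ^1 ≅ Z ⊕ Z/2,  Ȟ^2 ≅ 0


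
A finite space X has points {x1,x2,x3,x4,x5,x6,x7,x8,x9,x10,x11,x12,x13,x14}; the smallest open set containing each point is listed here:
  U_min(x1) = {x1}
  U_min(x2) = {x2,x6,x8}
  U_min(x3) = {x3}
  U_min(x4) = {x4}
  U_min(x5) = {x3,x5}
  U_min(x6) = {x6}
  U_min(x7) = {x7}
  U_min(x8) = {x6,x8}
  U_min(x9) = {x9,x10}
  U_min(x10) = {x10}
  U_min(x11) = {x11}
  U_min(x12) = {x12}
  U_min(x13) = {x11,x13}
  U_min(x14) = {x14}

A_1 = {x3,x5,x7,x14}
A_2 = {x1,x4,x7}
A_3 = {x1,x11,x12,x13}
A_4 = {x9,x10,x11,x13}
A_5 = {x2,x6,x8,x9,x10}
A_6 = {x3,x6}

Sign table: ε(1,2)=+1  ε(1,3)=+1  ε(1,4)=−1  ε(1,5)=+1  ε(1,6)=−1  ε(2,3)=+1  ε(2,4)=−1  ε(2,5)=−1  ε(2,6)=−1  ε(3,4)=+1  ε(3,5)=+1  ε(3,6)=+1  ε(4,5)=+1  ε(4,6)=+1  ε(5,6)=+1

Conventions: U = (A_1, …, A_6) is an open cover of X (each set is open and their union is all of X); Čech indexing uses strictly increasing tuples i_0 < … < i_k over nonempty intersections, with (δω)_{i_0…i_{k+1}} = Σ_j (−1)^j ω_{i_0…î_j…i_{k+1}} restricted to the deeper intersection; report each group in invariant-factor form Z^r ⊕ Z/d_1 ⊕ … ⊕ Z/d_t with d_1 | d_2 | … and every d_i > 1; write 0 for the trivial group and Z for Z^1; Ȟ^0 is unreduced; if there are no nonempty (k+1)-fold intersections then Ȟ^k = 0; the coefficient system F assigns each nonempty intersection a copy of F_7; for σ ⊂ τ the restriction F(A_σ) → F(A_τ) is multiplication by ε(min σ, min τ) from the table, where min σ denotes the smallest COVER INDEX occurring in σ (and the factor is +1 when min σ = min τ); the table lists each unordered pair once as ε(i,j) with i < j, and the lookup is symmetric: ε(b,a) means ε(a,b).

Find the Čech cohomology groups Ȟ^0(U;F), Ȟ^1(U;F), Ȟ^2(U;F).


Ȟ^0(U;F) ≅ 0, Ȟ^1(U;F) ≅ 0 and Ȟ^2(U;F) ≅ 0

nerve of the cover:
  A12={x7} A16={x3} A23={x1} A34={x11,x13} A45={x9,x10} A56={x6}
C dims 6,6; δ0: rk_F7 6
Ȟ^0 = (6 − 6) − 0 = 0, so Ȟ^0 ≅ 0
Ȟ^1 = (6 − 0) − 6 = 0, so Ȟ^1 ≅ 0
Ȟ^2 = (0 − 0) − 0 = 0, so Ȟ^2 ≅ 0


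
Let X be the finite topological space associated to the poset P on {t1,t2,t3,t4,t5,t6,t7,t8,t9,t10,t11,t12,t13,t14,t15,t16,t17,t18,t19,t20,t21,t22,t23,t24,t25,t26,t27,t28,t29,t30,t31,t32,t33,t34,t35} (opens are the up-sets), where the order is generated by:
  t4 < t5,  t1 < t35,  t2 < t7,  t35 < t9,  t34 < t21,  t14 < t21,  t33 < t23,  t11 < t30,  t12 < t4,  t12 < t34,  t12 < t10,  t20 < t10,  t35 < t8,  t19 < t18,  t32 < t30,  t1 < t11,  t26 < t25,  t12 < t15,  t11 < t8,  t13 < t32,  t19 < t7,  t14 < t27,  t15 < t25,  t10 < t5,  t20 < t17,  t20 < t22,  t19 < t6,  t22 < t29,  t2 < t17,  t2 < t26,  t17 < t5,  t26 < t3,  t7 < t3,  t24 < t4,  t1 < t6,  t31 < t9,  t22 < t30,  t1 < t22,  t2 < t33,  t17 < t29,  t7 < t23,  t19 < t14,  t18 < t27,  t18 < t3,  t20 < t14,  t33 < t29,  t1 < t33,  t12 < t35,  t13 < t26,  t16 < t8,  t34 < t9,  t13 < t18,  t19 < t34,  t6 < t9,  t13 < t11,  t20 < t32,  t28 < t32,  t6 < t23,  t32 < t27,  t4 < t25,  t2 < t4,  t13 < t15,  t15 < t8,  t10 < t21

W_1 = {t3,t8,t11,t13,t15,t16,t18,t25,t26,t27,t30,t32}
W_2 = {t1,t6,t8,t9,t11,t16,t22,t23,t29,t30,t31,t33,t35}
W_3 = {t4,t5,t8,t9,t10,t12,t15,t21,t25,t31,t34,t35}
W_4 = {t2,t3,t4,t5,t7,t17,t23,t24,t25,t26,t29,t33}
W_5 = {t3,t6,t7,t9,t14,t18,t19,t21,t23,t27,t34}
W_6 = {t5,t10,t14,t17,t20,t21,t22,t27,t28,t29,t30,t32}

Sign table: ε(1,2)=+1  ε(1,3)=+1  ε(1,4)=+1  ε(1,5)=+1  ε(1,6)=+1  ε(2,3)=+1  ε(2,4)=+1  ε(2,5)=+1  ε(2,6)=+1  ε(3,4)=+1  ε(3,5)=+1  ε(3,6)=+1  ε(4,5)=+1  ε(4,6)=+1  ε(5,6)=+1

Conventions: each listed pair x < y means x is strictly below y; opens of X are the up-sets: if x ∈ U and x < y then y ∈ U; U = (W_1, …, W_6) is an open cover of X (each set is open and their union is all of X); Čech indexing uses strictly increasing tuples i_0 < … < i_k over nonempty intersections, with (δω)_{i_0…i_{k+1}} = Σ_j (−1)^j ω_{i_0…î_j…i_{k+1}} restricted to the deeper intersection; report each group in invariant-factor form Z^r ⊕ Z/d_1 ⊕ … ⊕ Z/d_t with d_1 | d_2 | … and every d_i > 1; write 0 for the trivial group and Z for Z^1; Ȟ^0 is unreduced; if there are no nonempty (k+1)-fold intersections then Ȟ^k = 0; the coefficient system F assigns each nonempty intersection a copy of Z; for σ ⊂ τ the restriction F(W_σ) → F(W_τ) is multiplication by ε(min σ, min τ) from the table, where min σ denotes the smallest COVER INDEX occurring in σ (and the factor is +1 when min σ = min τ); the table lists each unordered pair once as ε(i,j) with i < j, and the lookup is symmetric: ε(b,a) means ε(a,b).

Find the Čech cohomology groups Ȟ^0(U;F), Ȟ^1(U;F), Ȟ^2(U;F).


Ȟ^0 = Z, Ȟ^1 = 0 and Ȟ^2 = Z/2

nerve simplices:
  W12={t8,t11,t16,t30} W13={t8,t15,t25} W14={t3,t25,t26} W15={t3,t18,t27} W16={t27,t30,t32} W23={t8,t9,t31,t35} W24={t23,t29,t33} W25={t6,t9,t23} W26={t22,t29,t30} W34={t4,t5,t25} W35={t9,t21,t34} W36={t5,t10,t21} W45={t3,t7,t23} W46={t5,t17,t29} W56={t14,t21,t27}
  W123={t8} W126={t30} W134={t25} W145={t3} W156={t27} W235={t9} W245={t23} W246={t29} W346={t5} W356={t21}
C dims 6,15,10; δ0: rk 5, SNF 1^5; δ1: rk 10, SNF 1^9·2
degree 0: 6−5−0 = 1 → Ȟ^0 ≅ Z
degree 1: 15−10−5 = 0 → Ȟ^1 ≅ 0
degree 2: 10−0−10 = 0 plus torsion [2] → Ȟ^2 ≅ Z/2


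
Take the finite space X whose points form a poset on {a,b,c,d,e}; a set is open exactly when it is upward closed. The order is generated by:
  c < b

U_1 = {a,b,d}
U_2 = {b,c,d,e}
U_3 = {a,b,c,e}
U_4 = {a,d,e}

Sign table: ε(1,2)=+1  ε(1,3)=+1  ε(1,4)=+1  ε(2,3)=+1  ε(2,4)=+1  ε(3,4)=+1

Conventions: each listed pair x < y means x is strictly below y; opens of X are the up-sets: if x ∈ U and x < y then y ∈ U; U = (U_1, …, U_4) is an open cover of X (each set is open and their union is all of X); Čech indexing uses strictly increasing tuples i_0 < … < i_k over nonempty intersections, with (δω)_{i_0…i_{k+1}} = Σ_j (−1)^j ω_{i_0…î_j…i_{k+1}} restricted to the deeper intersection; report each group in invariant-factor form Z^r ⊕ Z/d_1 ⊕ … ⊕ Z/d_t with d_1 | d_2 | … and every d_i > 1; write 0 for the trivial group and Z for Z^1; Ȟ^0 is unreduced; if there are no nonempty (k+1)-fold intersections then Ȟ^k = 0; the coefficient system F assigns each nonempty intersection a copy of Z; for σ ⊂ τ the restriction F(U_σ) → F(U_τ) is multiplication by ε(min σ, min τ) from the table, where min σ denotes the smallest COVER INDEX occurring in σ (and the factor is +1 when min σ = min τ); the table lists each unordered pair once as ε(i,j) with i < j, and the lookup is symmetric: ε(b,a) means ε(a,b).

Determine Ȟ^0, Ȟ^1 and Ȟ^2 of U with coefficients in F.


Ȟ^0(U;F) ≅ Z, Ȟ^1(U;F) ≅ 0 and Ȟ^2(U;F) ≅ Z

nonempty overlaps:
  U12={b,d} U13={a,b} U14={a,d} U23={b,c,e} U24={d,e} U34={a,e}
  U123={b} U124={d} U134={a} U234={e}
C dims 4,6,4; δ0: rk 3, SNF 1^3; δ1: rk 3, SNF 1^3
degree 0: 4−3−0 = 1 → Ȟ^0 ≅ Z
degree 1: 6−3−3 = 0 → Ȟ^1 ≅ 0
degree 2: 4−0−3 = 1 → Ȟ^2 ≅ Z
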